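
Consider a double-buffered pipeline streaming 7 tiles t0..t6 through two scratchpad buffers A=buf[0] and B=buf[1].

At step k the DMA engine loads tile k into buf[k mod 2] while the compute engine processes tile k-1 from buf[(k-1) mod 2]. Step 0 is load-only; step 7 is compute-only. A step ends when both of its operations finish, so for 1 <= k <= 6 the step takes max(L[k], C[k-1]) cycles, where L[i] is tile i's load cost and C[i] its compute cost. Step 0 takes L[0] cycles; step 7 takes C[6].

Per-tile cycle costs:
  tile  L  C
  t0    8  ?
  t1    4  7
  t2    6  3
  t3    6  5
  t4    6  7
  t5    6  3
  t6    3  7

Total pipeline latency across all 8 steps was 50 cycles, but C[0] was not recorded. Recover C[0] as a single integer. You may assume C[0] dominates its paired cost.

C[0] = 6

step 0 → dur = L[0]=8 = 8
step 1 → dur = max(L[1]=4, C[0]=?) = C[0]  (unknown; binding)
step 2 → dur = max(L[2]=6, C[1]=7) = 7
step 3 → dur = max(L[3]=6, C[2]=3) = 6
step 4 → dur = max(L[4]=6, C[3]=5) = 6
step 5 → dur = max(L[5]=6, C[4]=7) = 7
step 6 → dur = max(L[6]=3, C[5]=3) = 3
step 7 → dur = C[6]=7 = 7
sum of known step durations = 44
dur[1] = total - known = 50 - 44 = 6
C[0] is the binding max in step 1, so C[0] = dur[1] = 6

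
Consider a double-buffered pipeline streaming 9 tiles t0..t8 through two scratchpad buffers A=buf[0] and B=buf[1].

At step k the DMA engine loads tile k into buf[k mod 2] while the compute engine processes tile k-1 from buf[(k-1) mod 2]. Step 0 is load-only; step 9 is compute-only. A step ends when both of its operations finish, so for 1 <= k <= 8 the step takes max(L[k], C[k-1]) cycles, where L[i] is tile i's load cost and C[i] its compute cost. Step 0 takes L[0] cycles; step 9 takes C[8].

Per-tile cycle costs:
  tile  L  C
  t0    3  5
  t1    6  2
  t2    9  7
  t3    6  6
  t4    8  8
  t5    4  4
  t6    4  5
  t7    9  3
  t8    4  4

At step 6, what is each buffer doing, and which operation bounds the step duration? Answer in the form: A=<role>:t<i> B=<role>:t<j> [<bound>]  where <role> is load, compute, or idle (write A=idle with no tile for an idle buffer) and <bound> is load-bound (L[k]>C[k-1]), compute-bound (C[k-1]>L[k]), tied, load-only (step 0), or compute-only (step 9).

[0] DMA t0→A (3c) ∥ CU idle ⇒ 3c, clock 3
[1] DMA t1→B (6c) ∥ CU A:t0 (5c) ⇒ 6c, clock 9
[2] DMA t2→A (9c) ∥ CU B:t1 (2c) ⇒ 9c, clock 18
[3] DMA t3→B (6c) ∥ CU A:t2 (7c) ⇒ 7c, clock 25
[4] DMA t4→A (8c) ∥ CU B:t3 (6c) ⇒ 8c, clock 33
[5] DMA t5→B (4c) ∥ CU A:t4 (8c) ⇒ 8c, clock 41
[6] DMA t6→A (4c) ∥ CU B:t5 (4c) ⇒ 4c, clock 45
[7] DMA t7→B (9c) ∥ CU A:t6 (5c) ⇒ 9c, clock 54
[8] DMA t8→A (4c) ∥ CU B:t7 (3c) ⇒ 4c, clock 58
[9] DMA idle ∥ CU A:t8 (4c) ⇒ 4c, clock 62

step 6: A=load:t6 B=compute:t5 [tied]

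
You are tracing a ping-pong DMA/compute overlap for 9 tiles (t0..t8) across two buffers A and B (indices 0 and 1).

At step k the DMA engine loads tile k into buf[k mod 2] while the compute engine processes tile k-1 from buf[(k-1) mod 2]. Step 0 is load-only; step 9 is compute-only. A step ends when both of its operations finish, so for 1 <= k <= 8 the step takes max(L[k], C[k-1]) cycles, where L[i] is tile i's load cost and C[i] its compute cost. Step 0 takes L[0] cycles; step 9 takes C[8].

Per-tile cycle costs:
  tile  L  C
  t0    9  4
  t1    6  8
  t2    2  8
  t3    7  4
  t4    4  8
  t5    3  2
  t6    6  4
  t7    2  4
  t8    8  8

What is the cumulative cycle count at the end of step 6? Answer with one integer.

end_cycle[6] = 49

  0. 9=9c; end=9; A:t0 B:-
  1. max(6,4)=6c; end=15; A:t0 B:t1
  2. max(2,8)=8c; end=23; A:t2 B:t1
  3. max(7,8)=8c; end=31; A:t2 B:t3
  4. max(4,4)=4c; end=35; A:t4 B:t3
  5. max(3,8)=8c; end=43; A:t4 B:t5
  6. max(6,2)=6c; end=49; A:t6 B:t5
  7. max(2,4)=4c; end=53; A:t6 B:t7
  8. max(8,4)=8c; end=61; A:t8 B:t7
  9. 8=8c; end=69; A:t8 B:t7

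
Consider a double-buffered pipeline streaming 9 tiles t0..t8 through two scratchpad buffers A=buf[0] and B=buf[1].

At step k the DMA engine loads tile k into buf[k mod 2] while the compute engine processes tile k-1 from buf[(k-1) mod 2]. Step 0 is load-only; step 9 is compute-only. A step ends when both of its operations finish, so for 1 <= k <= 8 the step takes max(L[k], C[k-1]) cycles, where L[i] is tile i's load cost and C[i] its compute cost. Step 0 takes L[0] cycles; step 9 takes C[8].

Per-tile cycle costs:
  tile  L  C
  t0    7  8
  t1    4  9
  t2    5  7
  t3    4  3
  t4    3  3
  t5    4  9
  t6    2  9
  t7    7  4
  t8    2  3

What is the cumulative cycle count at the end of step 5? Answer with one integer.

step 0: L[0]=7 → dur=7, Σ=7 | A=load:t0 B=idle [load-only]
step 1: L[1]=4 C[0]=8 → dur=8, Σ=15 | A=compute:t0 B=load:t1 [compute-bound]
step 2: L[2]=5 C[1]=9 → dur=9, Σ=24 | A=load:t2 B=compute:t1 [compute-bound]
step 3: L[3]=4 C[2]=7 → dur=7, Σ=31 | A=compute:t2 B=load:t3 [compute-bound]
step 4: L[4]=3 C[3]=3 → dur=3, Σ=34 | A=load:t4 B=compute:t3 [tied]
step 5: L[5]=4 C[4]=3 → dur=4, Σ=38 | A=compute:t4 B=load:t5 [load-bound]
step 6: L[6]=2 C[5]=9 → dur=9, Σ=47 | A=load:t6 B=compute:t5 [compute-bound]
step 7: L[7]=7 C[6]=9 → dur=9, Σ=56 | A=compute:t6 B=load:t7 [compute-bound]
step 8: L[8]=2 C[7]=4 → dur=4, Σ=60 | A=load:t8 B=compute:t7 [compute-bound]
step 9: C[8]=3 → dur=3, Σ=63 | A=compute:t8 B=idle [compute-only]

end_cycle[5] = 38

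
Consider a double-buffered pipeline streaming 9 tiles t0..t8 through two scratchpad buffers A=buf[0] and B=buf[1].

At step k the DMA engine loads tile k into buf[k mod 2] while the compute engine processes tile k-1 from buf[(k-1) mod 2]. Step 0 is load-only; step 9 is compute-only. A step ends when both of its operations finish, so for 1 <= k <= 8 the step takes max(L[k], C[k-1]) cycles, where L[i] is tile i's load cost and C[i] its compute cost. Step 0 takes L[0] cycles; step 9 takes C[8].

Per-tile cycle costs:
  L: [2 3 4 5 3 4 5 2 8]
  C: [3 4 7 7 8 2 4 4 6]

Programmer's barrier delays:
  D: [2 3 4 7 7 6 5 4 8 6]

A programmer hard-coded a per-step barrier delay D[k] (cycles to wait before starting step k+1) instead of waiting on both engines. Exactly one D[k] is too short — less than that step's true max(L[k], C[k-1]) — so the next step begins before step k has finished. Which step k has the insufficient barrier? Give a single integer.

hazard at step 5

k=0 barrier L[0]=2→2c, D[0]=2 ok
k=1 barrier max(L[1]=3,C[0]=3)→3c, D[1]=3 ok
k=2 barrier max(L[2]=4,C[1]=4)→4c, D[2]=4 ok
k=3 barrier max(L[3]=5,C[2]=7)→7c, D[3]=7 ok
k=4 barrier max(L[4]=3,C[3]=7)→7c, D[4]=7 ok
k=5 barrier max(L[5]=4,C[4]=8)→8c, D[5]=6 SHORT
k=6 barrier max(L[6]=5,C[5]=2)→5c, D[6]=5 ok
k=7 barrier max(L[7]=2,C[6]=4)→4c, D[7]=4 ok
k=8 barrier max(L[8]=8,C[7]=4)→8c, D[8]=8 ok
k=9 barrier C[8]=6→6c, D[9]=6 ok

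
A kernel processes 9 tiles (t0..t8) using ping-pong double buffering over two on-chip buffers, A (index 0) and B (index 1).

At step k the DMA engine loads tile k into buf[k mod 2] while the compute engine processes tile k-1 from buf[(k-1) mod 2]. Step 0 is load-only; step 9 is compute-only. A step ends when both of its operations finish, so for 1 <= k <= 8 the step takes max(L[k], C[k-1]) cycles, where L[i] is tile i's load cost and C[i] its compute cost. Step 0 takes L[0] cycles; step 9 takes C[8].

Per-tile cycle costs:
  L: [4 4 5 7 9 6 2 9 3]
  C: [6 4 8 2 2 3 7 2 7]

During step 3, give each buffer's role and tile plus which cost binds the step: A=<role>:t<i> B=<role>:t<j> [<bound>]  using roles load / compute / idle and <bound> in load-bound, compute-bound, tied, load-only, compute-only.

step 0: L[0]=4 → dur=4, Σ=4 | A=load:t0 B=idle [load-only]
step 1: L[1]=4 C[0]=6 → dur=6, Σ=10 | A=compute:t0 B=load:t1 [compute-bound]
step 2: L[2]=5 C[1]=4 → dur=5, Σ=15 | A=load:t2 B=compute:t1 [load-bound]
step 3: L[3]=7 C[2]=8 → dur=8, Σ=23 | A=compute:t2 B=load:t3 [compute-bound]
step 4: L[4]=9 C[3]=2 → dur=9, Σ=32 | A=load:t4 B=compute:t3 [load-bound]
step 5: L[5]=6 C[4]=2 → dur=6, Σ=38 | A=compute:t4 B=load:t5 [load-bound]
step 6: L[6]=2 C[5]=3 → dur=3, Σ=41 | A=load:t6 B=compute:t5 [compute-bound]
step 7: L[7]=9 C[6]=7 → dur=9, Σ=50 | A=compute:t6 B=load:t7 [load-bound]
step 8: L[8]=3 C[7]=2 → dur=3, Σ=53 | A=load:t8 B=compute:t7 [load-bound]
step 9: C[8]=7 → dur=7, Σ=60 | A=compute:t8 B=idle [compute-only]

step 3: A=compute:t2 B=load:t3 [compute-bound]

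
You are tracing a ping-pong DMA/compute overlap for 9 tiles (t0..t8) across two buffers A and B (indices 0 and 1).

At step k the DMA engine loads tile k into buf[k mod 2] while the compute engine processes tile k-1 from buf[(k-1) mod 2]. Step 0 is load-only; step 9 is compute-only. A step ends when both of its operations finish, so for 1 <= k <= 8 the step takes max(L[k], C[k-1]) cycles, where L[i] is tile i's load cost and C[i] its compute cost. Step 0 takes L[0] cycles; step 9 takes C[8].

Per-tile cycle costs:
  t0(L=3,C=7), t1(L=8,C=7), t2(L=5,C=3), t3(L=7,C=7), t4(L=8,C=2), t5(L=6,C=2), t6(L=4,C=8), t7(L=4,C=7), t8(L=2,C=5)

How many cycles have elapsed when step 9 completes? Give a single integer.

step 0: L[0]=3 → dur=3, Σ=3 | A=load:t0 B=idle [load-only]
step 1: L[1]=8 C[0]=7 → dur=8, Σ=11 | A=compute:t0 B=load:t1 [load-bound]
step 2: L[2]=5 C[1]=7 → dur=7, Σ=18 | A=load:t2 B=compute:t1 [compute-bound]
step 3: L[3]=7 C[2]=3 → dur=7, Σ=25 | A=compute:t2 B=load:t3 [load-bound]
step 4: L[4]=8 C[3]=7 → dur=8, Σ=33 | A=load:t4 B=compute:t3 [load-bound]
step 5: L[5]=6 C[4]=2 → dur=6, Σ=39 | A=compute:t4 B=load:t5 [load-bound]
step 6: L[6]=4 C[5]=2 → dur=4, Σ=43 | A=load:t6 B=compute:t5 [load-bound]
step 7: L[7]=4 C[6]=8 → dur=8, Σ=51 | A=compute:t6 B=load:t7 [compute-bound]
step 8: L[8]=2 C[7]=7 → dur=7, Σ=58 | A=load:t8 B=compute:t7 [compute-bound]
step 9: C[8]=5 → dur=5, Σ=63 | A=compute:t8 B=idle [compute-only]

end_cycle[9] = 63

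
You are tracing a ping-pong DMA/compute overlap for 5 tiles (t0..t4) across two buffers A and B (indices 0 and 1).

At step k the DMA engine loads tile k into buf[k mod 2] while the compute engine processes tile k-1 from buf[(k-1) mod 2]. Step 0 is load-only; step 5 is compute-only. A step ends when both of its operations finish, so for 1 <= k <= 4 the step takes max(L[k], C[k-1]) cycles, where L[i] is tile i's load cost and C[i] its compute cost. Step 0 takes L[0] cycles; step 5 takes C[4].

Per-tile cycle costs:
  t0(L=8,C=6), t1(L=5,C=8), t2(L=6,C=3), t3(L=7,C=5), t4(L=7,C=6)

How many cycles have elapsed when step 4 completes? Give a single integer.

[0] DMA t0→A (8c) ∥ CU idle ⇒ 8c, clock 8
[1] DMA t1→B (5c) ∥ CU A:t0 (6c) ⇒ 6c, clock 14
[2] DMA t2→A (6c) ∥ CU B:t1 (8c) ⇒ 8c, clock 22
[3] DMA t3→B (7c) ∥ CU A:t2 (3c) ⇒ 7c, clock 29
[4] DMA t4→A (7c) ∥ CU B:t3 (5c) ⇒ 7c, clock 36
[5] DMA idle ∥ CU A:t4 (6c) ⇒ 6c, clock 42

end_cycle[4] = 36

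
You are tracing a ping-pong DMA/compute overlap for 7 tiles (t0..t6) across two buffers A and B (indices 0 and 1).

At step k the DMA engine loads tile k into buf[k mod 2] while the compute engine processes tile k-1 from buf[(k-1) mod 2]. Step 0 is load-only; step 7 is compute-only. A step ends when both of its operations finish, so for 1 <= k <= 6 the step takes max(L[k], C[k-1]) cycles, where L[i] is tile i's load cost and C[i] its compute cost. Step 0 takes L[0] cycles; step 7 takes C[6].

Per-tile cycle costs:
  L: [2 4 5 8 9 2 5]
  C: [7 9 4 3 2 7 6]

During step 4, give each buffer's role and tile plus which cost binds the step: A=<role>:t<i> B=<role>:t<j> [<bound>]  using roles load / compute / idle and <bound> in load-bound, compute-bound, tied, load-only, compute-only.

step 4: A=load:t4 B=compute:t3 [load-bound]

k=0 load=t0/2c comp=- wait=2 total=2
k=1 load=t1/4c comp=t0/7c wait=7 total=9
k=2 load=t2/5c comp=t1/9c wait=9 total=18
k=3 load=t3/8c comp=t2/4c wait=8 total=26
k=4 load=t4/9c comp=t3/3c wait=9 total=35
k=5 load=t5/2c comp=t4/2c wait=2 total=37
k=6 load=t6/5c comp=t5/7c wait=7 total=44
k=7 load=- comp=t6/6c wait=6 total=50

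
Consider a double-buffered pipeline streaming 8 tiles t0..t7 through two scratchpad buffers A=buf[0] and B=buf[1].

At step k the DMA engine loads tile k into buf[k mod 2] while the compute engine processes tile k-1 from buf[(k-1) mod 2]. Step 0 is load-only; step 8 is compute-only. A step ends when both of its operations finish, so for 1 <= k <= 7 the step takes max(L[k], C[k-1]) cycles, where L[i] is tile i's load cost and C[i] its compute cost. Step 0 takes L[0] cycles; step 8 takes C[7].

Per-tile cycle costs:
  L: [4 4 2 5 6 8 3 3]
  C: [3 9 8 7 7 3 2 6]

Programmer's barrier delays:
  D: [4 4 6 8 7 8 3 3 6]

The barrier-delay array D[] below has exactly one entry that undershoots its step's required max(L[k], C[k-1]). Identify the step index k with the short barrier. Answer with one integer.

hazard at step 2

k=0 barrier L[0]=4→4c, D[0]=4 ok
k=1 barrier max(L[1]=4,C[0]=3)→4c, D[1]=4 ok
k=2 barrier max(L[2]=2,C[1]=9)→9c, D[2]=6 SHORT
k=3 barrier max(L[3]=5,C[2]=8)→8c, D[3]=8 ok
k=4 barrier max(L[4]=6,C[3]=7)→7c, D[4]=7 ok
k=5 barrier max(L[5]=8,C[4]=7)→8c, D[5]=8 ok
k=6 barrier max(L[6]=3,C[5]=3)→3c, D[6]=3 ok
k=7 barrier max(L[7]=3,C[6]=2)→3c, D[7]=3 ok
k=8 barrier C[7]=6→6c, D[8]=6 ok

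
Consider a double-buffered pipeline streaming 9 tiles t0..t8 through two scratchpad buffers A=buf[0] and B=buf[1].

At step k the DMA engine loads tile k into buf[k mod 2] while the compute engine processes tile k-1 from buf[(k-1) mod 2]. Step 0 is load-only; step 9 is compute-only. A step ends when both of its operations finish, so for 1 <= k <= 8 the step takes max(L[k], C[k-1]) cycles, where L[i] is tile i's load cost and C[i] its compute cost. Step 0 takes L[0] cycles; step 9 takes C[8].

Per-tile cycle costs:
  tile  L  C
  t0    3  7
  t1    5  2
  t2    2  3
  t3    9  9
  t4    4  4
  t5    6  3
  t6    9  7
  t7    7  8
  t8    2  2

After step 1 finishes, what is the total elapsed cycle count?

step 0: L[0]=3 → dur=3, Σ=3 | A=load:t0 B=idle [load-only]
step 1: L[1]=5 C[0]=7 → dur=7, Σ=10 | A=compute:t0 B=load:t1 [compute-bound]
step 2: L[2]=2 C[1]=2 → dur=2, Σ=12 | A=load:t2 B=compute:t1 [tied]
step 3: L[3]=9 C[2]=3 → dur=9, Σ=21 | A=compute:t2 B=load:t3 [load-bound]
step 4: L[4]=4 C[3]=9 → dur=9, Σ=30 | A=load:t4 B=compute:t3 [compute-bound]
step 5: L[5]=6 C[4]=4 → dur=6, Σ=36 | A=compute:t4 B=load:t5 [load-bound]
step 6: L[6]=9 C[5]=3 → dur=9, Σ=45 | A=load:t6 B=compute:t5 [load-bound]
step 7: L[7]=7 C[6]=7 → dur=7, Σ=52 | A=compute:t6 B=load:t7 [tied]
step 8: L[8]=2 C[7]=8 → dur=8, Σ=60 | A=load:t8 B=compute:t7 [compute-bound]
step 9: C[8]=2 → dur=2, Σ=62 | A=compute:t8 B=idle [compute-only]

end_cycle[1] = 10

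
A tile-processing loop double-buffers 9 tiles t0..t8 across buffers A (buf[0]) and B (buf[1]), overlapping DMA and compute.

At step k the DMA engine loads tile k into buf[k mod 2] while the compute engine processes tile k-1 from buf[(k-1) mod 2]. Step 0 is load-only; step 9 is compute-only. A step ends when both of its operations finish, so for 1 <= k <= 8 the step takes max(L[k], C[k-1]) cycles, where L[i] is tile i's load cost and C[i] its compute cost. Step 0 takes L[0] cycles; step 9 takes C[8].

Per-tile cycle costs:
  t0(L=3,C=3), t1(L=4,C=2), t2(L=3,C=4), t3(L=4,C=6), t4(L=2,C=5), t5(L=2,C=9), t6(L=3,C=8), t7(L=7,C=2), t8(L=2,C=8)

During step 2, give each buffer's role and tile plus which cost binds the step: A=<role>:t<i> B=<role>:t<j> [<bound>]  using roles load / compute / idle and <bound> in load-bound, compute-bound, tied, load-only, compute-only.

step 2: A=load:t2 B=compute:t1 [load-bound]

k=0 load=t0/3c comp=- wait=3 total=3
k=1 load=t1/4c comp=t0/3c wait=4 total=7
k=2 load=t2/3c comp=t1/2c wait=3 total=10
k=3 load=t3/4c comp=t2/4c wait=4 total=14
k=4 load=t4/2c comp=t3/6c wait=6 total=20
k=5 load=t5/2c comp=t4/5c wait=5 total=25
k=6 load=t6/3c comp=t5/9c wait=9 total=34
k=7 load=t7/7c comp=t6/8c wait=8 total=42
k=8 load=t8/2c comp=t7/2c wait=2 total=44
k=9 load=- comp=t8/8c wait=8 total=52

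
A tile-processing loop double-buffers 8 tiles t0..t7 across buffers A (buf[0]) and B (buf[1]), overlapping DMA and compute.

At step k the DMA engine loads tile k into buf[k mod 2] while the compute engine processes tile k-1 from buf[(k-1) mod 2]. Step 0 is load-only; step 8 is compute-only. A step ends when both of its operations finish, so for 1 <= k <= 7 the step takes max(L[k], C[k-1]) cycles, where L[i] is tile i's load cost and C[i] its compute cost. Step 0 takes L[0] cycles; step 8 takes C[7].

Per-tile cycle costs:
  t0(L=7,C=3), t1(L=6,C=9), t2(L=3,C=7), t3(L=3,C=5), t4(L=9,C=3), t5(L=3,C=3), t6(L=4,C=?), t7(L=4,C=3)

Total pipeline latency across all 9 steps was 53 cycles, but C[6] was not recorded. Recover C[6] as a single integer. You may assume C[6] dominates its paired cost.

C[6] = 5

step 0 = dur = L[0]=7 = 7
step 1 = dur = max(L[1]=6, C[0]=3) = 6
step 2 = dur = max(L[2]=3, C[1]=9) = 9
step 3 = dur = max(L[3]=3, C[2]=7) = 7
step 4 = dur = max(L[4]=9, C[3]=5) = 9
step 5 = dur = max(L[5]=3, C[4]=3) = 3
step 6 = dur = max(L[6]=4, C[5]=3) = 4
step 7 = dur = max(L[7]=4, C[6]=?) = C[6]  (unknown; binding)
step 8 = dur = C[7]=3 = 3
sum of known step durations = 48
dur[7] = total - known = 53 - 48 = 5
C[6] is the binding max in step 7, so C[6] = dur[7] = 5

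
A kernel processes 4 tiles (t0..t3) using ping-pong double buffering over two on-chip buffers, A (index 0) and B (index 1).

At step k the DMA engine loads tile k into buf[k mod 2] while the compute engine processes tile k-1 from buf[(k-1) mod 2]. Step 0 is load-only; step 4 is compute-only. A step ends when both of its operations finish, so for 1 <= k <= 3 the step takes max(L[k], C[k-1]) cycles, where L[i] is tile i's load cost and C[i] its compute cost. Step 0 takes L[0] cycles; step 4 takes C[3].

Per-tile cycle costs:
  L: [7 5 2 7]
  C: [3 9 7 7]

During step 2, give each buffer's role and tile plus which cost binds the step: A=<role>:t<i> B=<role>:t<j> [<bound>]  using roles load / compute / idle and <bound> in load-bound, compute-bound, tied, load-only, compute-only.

step 0: L[0]=7 → dur=7, Σ=7 | A=load:t0 B=idle [load-only]
step 1: L[1]=5 C[0]=3 → dur=5, Σ=12 | A=compute:t0 B=load:t1 [load-bound]
step 2: L[2]=2 C[1]=9 → dur=9, Σ=21 | A=load:t2 B=compute:t1 [compute-bound]
step 3: L[3]=7 C[2]=7 → dur=7, Σ=28 | A=compute:t2 B=load:t3 [tied]
step 4: C[3]=7 → dur=7, Σ=35 | A=idle B=compute:t3 [compute-only]

step 2: A=load:t2 B=compute:t1 [compute-bound]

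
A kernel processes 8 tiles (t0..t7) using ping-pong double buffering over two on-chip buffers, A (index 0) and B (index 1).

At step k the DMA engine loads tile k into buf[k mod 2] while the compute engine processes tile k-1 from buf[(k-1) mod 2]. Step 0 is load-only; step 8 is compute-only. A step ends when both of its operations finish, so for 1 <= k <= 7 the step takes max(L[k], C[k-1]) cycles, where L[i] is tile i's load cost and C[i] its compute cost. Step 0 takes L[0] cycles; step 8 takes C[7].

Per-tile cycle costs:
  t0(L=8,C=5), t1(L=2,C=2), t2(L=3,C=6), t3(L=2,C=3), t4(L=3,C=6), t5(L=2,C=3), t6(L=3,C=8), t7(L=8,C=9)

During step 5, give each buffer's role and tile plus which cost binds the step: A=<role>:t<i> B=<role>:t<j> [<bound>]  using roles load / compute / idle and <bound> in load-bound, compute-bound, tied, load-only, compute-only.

[0] DMA t0→A (8c) ∥ CU idle ⇒ 8c, clock 8
[1] DMA t1→B (2c) ∥ CU A:t0 (5c) ⇒ 5c, clock 13
[2] DMA t2→A (3c) ∥ CU B:t1 (2c) ⇒ 3c, clock 16
[3] DMA t3→B (2c) ∥ CU A:t2 (6c) ⇒ 6c, clock 22
[4] DMA t4→A (3c) ∥ CU B:t3 (3c) ⇒ 3c, clock 25
[5] DMA t5→B (2c) ∥ CU A:t4 (6c) ⇒ 6c, clock 31
[6] DMA t6→A (3c) ∥ CU B:t5 (3c) ⇒ 3c, clock 34
[7] DMA t7→B (8c) ∥ CU A:t6 (8c) ⇒ 8c, clock 42
[8] DMA idle ∥ CU B:t7 (9c) ⇒ 9c, clock 51

step 5: A=compute:t4 B=load:t5 [compute-bound]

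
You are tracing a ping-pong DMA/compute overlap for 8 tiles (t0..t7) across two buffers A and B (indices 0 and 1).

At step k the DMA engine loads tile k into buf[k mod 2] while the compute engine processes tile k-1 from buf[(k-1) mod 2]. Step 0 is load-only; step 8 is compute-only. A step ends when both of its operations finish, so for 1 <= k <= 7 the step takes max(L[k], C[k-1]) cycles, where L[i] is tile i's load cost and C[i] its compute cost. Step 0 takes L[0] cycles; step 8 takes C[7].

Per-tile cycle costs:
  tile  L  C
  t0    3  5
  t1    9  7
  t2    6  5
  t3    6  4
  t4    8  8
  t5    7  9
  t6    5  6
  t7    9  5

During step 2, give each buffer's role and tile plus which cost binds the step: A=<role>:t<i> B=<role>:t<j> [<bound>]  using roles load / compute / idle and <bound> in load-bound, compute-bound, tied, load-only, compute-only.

[0] DMA t0→A (3c) ∥ CU idle ⇒ 3c, clock 3
[1] DMA t1→B (9c) ∥ CU A:t0 (5c) ⇒ 9c, clock 12
[2] DMA t2→A (6c) ∥ CU B:t1 (7c) ⇒ 7c, clock 19
[3] DMA t3→B (6c) ∥ CU A:t2 (5c) ⇒ 6c, clock 25
[4] DMA t4→A (8c) ∥ CU B:t3 (4c) ⇒ 8c, clock 33
[5] DMA t5→B (7c) ∥ CU A:t4 (8c) ⇒ 8c, clock 41
[6] DMA t6→A (5c) ∥ CU B:t5 (9c) ⇒ 9c, clock 50
[7] DMA t7→B (9c) ∥ CU A:t6 (6c) ⇒ 9c, clock 59
[8] DMA idle ∥ CU B:t7 (5c) ⇒ 5c, clock 64

step 2: A=load:t2 B=compute:t1 [compute-bound]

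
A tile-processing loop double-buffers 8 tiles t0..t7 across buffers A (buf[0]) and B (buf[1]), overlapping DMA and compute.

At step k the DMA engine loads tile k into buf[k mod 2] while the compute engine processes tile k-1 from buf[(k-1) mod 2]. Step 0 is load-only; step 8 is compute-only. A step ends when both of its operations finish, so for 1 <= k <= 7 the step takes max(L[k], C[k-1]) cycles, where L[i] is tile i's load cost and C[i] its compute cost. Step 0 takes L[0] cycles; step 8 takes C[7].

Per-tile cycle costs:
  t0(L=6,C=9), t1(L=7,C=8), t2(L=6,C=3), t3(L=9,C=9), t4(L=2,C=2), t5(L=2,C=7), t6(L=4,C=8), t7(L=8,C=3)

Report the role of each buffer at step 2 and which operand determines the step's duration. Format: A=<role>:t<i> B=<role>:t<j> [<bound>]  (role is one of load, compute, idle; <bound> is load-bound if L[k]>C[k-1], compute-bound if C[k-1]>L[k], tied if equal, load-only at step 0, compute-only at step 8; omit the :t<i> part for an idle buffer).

step 2: A=load:t2 B=compute:t1 [compute-bound]

step 0: L[0]=6 → dur=6, Σ=6 | A=load:t0 B=idle [load-only]
step 1: L[1]=7 C[0]=9 → dur=9, Σ=15 | A=compute:t0 B=load:t1 [compute-bound]
step 2: L[2]=6 C[1]=8 → dur=8, Σ=23 | A=load:t2 B=compute:t1 [compute-bound]
step 3: L[3]=9 C[2]=3 → dur=9, Σ=32 | A=compute:t2 B=load:t3 [load-bound]
step 4: L[4]=2 C[3]=9 → dur=9, Σ=41 | A=load:t4 B=compute:t3 [compute-bound]
step 5: L[5]=2 C[4]=2 → dur=2, Σ=43 | A=compute:t4 B=load:t5 [tied]
step 6: L[6]=4 C[5]=7 → dur=7, Σ=50 | A=load:t6 B=compute:t5 [compute-bound]
step 7: L[7]=8 C[6]=8 → dur=8, Σ=58 | A=compute:t6 B=load:t7 [tied]
step 8: C[7]=3 → dur=3, Σ=61 | A=idle B=compute:t7 [compute-only]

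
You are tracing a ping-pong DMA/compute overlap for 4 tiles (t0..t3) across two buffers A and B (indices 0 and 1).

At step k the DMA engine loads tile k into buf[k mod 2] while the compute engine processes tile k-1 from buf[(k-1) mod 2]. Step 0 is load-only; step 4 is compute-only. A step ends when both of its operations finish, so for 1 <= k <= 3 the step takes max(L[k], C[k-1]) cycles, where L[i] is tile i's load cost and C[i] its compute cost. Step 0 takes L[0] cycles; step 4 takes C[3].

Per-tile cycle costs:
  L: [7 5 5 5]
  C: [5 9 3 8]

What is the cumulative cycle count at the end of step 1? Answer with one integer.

end_cycle[1] = 12

step 0: L[0]=7 → dur=7, Σ=7 | A=load:t0 B=idle [load-only]
step 1: L[1]=5 C[0]=5 → dur=5, Σ=12 | A=compute:t0 B=load:t1 [tied]
step 2: L[2]=5 C[1]=9 → dur=9, Σ=21 | A=load:t2 B=compute:t1 [compute-bound]
step 3: L[3]=5 C[2]=3 → dur=5, Σ=26 | A=compute:t2 B=load:t3 [load-bound]
step 4: C[3]=8 → dur=8, Σ=34 | A=idle B=compute:t3 [compute-only]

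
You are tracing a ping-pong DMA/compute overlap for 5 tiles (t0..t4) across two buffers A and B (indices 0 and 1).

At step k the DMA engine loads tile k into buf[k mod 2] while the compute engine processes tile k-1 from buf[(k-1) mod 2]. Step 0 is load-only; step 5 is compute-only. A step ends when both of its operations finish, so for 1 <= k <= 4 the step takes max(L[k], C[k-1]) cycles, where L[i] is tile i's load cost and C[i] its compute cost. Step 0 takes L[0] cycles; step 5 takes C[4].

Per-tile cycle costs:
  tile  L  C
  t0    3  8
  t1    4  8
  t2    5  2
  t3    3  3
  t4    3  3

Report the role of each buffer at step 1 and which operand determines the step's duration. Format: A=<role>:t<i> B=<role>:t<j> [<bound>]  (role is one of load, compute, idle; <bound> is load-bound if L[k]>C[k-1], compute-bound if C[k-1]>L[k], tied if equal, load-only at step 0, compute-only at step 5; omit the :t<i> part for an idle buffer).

step 1: A=compute:t0 B=load:t1 [compute-bound]

[0] DMA t0→A (3c) ∥ CU idle ⇒ 3c, clock 3
[1] DMA t1→B (4c) ∥ CU A:t0 (8c) ⇒ 8c, clock 11
[2] DMA t2→A (5c) ∥ CU B:t1 (8c) ⇒ 8c, clock 19
[3] DMA t3→B (3c) ∥ CU A:t2 (2c) ⇒ 3c, clock 22
[4] DMA t4→A (3c) ∥ CU B:t3 (3c) ⇒ 3c, clock 25
[5] DMA idle ∥ CU A:t4 (3c) ⇒ 3c, clock 28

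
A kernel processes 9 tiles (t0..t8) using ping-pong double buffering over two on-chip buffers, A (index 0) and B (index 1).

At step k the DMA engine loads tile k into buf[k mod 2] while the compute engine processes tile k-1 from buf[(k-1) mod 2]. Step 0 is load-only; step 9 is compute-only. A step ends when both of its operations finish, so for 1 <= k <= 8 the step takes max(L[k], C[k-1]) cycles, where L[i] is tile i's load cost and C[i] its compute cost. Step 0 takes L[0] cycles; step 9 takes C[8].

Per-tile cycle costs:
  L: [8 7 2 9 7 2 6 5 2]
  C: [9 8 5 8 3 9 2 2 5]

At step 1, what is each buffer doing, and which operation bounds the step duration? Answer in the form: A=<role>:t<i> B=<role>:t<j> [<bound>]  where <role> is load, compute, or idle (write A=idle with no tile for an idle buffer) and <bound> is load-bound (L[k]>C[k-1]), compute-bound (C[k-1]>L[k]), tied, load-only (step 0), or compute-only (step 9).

  0. 8=8c; end=8; A:t0 B:-
  1. max(7,9)=9c; end=17; A:t0 B:t1
  2. max(2,8)=8c; end=25; A:t2 B:t1
  3. max(9,5)=9c; end=34; A:t2 B:t3
  4. max(7,8)=8c; end=42; A:t4 B:t3
  5. max(2,3)=3c; end=45; A:t4 B:t5
  6. max(6,9)=9c; end=54; A:t6 B:t5
  7. max(5,2)=5c; end=59; A:t6 B:t7
  8. max(2,2)=2c; end=61; A:t8 B:t7
  9. 5=5c; end=66; A:t8 B:t7

step 1: A=compute:t0 B=load:t1 [compute-bound]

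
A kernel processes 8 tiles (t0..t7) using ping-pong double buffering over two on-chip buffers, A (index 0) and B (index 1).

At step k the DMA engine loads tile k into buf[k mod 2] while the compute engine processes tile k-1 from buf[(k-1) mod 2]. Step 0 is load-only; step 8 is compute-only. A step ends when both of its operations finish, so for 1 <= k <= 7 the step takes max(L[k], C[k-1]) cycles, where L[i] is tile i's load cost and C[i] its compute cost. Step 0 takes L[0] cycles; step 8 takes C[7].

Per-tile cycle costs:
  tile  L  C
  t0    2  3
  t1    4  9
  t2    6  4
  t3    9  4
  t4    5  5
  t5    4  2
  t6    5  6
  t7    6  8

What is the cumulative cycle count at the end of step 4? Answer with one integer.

[0] DMA t0→A (2c) ∥ CU idle ⇒ 2c, clock 2
[1] DMA t1→B (4c) ∥ CU A:t0 (3c) ⇒ 4c, clock 6
[2] DMA t2→A (6c) ∥ CU B:t1 (9c) ⇒ 9c, clock 15
[3] DMA t3→B (9c) ∥ CU A:t2 (4c) ⇒ 9c, clock 24
[4] DMA t4→A (5c) ∥ CU B:t3 (4c) ⇒ 5c, clock 29
[5] DMA t5→B (4c) ∥ CU A:t4 (5c) ⇒ 5c, clock 34
[6] DMA t6→A (5c) ∥ CU B:t5 (2c) ⇒ 5c, clock 39
[7] DMA t7→B (6c) ∥ CU A:t6 (6c) ⇒ 6c, clock 45
[8] DMA idle ∥ CU B:t7 (8c) ⇒ 8c, clock 53

end_cycle[4] = 29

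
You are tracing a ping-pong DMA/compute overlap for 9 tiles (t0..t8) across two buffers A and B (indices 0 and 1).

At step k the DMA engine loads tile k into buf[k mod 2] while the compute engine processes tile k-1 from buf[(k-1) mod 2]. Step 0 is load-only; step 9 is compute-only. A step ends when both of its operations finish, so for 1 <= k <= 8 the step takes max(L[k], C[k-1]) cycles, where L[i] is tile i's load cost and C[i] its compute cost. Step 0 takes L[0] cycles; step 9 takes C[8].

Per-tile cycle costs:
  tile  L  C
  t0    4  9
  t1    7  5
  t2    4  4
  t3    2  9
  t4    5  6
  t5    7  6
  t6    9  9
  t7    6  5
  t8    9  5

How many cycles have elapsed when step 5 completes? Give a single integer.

end_cycle[5] = 38

[0] DMA t0→A (4c) ∥ CU idle ⇒ 4c, clock 4
[1] DMA t1→B (7c) ∥ CU A:t0 (9c) ⇒ 9c, clock 13
[2] DMA t2→A (4c) ∥ CU B:t1 (5c) ⇒ 5c, clock 18
[3] DMA t3→B (2c) ∥ CU A:t2 (4c) ⇒ 4c, clock 22
[4] DMA t4→A (5c) ∥ CU B:t3 (9c) ⇒ 9c, clock 31
[5] DMA t5→B (7c) ∥ CU A:t4 (6c) ⇒ 7c, clock 38
[6] DMA t6→A (9c) ∥ CU B:t5 (6c) ⇒ 9c, clock 47
[7] DMA t7→B (6c) ∥ CU A:t6 (9c) ⇒ 9c, clock 56
[8] DMA t8→A (9c) ∥ CU B:t7 (5c) ⇒ 9c, clock 65
[9] DMA idle ∥ CU A:t8 (5c) ⇒ 5c, clock 70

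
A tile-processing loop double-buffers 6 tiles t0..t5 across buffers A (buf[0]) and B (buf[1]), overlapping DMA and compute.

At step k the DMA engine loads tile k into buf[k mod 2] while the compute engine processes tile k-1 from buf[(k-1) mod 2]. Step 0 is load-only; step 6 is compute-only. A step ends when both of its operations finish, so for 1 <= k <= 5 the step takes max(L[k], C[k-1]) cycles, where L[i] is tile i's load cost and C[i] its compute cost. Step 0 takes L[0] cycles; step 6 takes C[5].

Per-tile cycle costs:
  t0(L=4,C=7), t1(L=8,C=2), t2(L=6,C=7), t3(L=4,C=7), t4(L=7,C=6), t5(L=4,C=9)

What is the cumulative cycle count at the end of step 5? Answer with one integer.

  0. 4=4c; end=4; A:t0 B:-
  1. max(8,7)=8c; end=12; A:t0 B:t1
  2. max(6,2)=6c; end=18; A:t2 B:t1
  3. max(4,7)=7c; end=25; A:t2 B:t3
  4. max(7,7)=7c; end=32; A:t4 B:t3
  5. max(4,6)=6c; end=38; A:t4 B:t5
  6. 9=9c; end=47; A:t4 B:t5

end_cycle[5] = 38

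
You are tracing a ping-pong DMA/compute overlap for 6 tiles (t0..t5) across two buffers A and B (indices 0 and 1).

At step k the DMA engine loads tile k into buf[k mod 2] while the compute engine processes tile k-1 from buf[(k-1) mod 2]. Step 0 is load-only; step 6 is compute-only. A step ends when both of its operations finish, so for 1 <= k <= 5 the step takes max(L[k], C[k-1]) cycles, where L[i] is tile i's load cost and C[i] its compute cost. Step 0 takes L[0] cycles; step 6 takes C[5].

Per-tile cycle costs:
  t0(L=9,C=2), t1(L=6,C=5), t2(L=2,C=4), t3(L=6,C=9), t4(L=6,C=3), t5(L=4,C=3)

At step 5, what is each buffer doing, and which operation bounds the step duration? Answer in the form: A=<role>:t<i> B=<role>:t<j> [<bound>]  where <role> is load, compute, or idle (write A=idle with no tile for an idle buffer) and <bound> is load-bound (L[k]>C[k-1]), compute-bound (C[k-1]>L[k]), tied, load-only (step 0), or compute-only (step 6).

k=0 load=t0/9c comp=- wait=9 total=9
k=1 load=t1/6c comp=t0/2c wait=6 total=15
k=2 load=t2/2c comp=t1/5c wait=5 total=20
k=3 load=t3/6c comp=t2/4c wait=6 total=26
k=4 load=t4/6c comp=t3/9c wait=9 total=35
k=5 load=t5/4c comp=t4/3c wait=4 total=39
k=6 load=- comp=t5/3c wait=3 total=42

step 5: A=compute:t4 B=load:t5 [load-bound]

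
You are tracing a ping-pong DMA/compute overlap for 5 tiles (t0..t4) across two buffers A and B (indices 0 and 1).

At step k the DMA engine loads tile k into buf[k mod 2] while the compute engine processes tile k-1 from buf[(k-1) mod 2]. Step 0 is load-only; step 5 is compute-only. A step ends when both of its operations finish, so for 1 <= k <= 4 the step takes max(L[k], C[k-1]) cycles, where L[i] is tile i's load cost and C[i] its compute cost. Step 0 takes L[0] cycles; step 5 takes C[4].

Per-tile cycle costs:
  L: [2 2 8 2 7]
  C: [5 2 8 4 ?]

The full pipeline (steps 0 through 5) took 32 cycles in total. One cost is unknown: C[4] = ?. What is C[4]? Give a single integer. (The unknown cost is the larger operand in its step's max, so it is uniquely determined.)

C[4] = 2

step 0 | dur = L[0]=2 = 2
step 1 | dur = max(L[1]=2, C[0]=5) = 5
step 2 | dur = max(L[2]=8, C[1]=2) = 8
step 3 | dur = max(L[3]=2, C[2]=8) = 8
step 4 | dur = max(L[4]=7, C[3]=4) = 7
step 5 | dur = C[4]=? = C[4]  (unknown; binding)
sum of known step durations = 30
dur[5] = total - known = 32 - 30 = 2
C[4] is the binding max in step 5, so C[4] = dur[5] = 2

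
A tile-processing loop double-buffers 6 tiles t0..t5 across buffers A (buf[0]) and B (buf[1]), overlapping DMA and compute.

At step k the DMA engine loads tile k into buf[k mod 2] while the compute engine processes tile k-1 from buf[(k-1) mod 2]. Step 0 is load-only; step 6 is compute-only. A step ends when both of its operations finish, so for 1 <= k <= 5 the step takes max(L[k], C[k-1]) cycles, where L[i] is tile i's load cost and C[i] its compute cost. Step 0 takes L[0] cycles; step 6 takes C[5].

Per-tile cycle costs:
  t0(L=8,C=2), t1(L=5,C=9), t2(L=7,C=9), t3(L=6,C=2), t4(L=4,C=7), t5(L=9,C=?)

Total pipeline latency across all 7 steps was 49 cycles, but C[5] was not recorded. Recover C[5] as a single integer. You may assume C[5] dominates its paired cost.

step 0 = dur = L[0]=8 = 8
step 1 = dur = max(L[1]=5, C[0]=2) = 5
step 2 = dur = max(L[2]=7, C[1]=9) = 9
step 3 = dur = max(L[3]=6, C[2]=9) = 9
step 4 = dur = max(L[4]=4, C[3]=2) = 4
step 5 = dur = max(L[5]=9, C[4]=7) = 9
step 6 = dur = C[5]=? = C[5]  (unknown; binding)
sum of known step durations = 44
dur[6] = total - known = 49 - 44 = 5
C[5] is the binding max in step 6, so C[5] = dur[6] = 5

C[5] = 5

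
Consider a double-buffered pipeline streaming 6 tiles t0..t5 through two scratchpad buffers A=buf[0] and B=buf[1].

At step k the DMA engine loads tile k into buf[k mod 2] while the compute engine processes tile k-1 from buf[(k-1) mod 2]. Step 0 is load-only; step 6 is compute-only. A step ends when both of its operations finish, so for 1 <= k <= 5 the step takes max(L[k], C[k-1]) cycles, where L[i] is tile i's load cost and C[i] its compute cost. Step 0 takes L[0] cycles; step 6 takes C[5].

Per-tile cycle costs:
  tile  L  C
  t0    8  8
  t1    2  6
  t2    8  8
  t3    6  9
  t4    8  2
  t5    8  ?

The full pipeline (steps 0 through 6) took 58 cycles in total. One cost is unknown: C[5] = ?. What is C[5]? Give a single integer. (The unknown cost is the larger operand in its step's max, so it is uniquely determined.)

step 0 → dur = L[0]=8 = 8
step 1 → dur = max(L[1]=2, C[0]=8) = 8
step 2 → dur = max(L[2]=8, C[1]=6) = 8
step 3 → dur = max(L[3]=6, C[2]=8) = 8
step 4 → dur = max(L[4]=8, C[3]=9) = 9
step 5 → dur = max(L[5]=8, C[4]=2) = 8
step 6 → dur = C[5]=? = C[5]  (unknown; binding)
sum of known step durations = 49
dur[6] = total - known = 58 - 49 = 9
C[5] is the binding max in step 6, so C[5] = dur[6] = 9

C[5] = 9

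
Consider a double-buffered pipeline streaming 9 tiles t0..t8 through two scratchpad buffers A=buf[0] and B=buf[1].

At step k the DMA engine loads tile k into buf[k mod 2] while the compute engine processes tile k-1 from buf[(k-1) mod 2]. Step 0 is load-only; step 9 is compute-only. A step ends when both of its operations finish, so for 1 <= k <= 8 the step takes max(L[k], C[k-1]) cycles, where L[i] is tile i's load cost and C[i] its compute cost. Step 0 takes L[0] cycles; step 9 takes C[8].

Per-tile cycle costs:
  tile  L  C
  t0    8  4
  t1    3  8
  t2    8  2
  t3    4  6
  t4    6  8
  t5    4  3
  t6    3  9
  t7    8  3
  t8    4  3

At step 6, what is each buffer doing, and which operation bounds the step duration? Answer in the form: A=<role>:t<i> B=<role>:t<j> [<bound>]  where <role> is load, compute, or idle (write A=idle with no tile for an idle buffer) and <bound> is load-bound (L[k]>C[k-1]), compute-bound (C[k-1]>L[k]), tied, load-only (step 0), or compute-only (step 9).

step 0: L[0]=8 → dur=8, Σ=8 | A=load:t0 B=idle [load-only]
step 1: L[1]=3 C[0]=4 → dur=4, Σ=12 | A=compute:t0 B=load:t1 [compute-bound]
step 2: L[2]=8 C[1]=8 → dur=8, Σ=20 | A=load:t2 B=compute:t1 [tied]
step 3: L[3]=4 C[2]=2 → dur=4, Σ=24 | A=compute:t2 B=load:t3 [load-bound]
step 4: L[4]=6 C[3]=6 → dur=6, Σ=30 | A=load:t4 B=compute:t3 [tied]
step 5: L[5]=4 C[4]=8 → dur=8, Σ=38 | A=compute:t4 B=load:t5 [compute-bound]
step 6: L[6]=3 C[5]=3 → dur=3, Σ=41 | A=load:t6 B=compute:t5 [tied]
step 7: L[7]=8 C[6]=9 → dur=9, Σ=50 | A=compute:t6 B=load:t7 [compute-bound]
step 8: L[8]=4 C[7]=3 → dur=4, Σ=54 | A=load:t8 B=compute:t7 [load-bound]
step 9: C[8]=3 → dur=3, Σ=57 | A=compute:t8 B=idle [compute-only]

step 6: A=load:t6 B=compute:t5 [tied]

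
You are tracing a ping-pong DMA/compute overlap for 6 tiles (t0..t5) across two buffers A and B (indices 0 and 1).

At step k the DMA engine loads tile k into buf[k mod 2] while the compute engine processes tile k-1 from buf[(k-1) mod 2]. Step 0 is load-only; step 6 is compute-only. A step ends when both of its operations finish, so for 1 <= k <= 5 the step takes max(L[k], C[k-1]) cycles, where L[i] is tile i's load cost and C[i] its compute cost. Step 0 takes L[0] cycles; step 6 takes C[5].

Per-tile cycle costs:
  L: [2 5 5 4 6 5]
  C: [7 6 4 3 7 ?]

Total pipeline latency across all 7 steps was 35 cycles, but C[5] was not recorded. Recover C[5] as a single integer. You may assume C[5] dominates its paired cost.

step 0 → dur = L[0]=2 = 2
step 1 → dur = max(L[1]=5, C[0]=7) = 7
step 2 → dur = max(L[2]=5, C[1]=6) = 6
step 3 → dur = max(L[3]=4, C[2]=4) = 4
step 4 → dur = max(L[4]=6, C[3]=3) = 6
step 5 → dur = max(L[5]=5, C[4]=7) = 7
step 6 → dur = C[5]=? = C[5]  (unknown; binding)
sum of known step durations = 32
dur[6] = total - known = 35 - 32 = 3
C[5] is the binding max in step 6, so C[5] = dur[6] = 3

C[5] = 3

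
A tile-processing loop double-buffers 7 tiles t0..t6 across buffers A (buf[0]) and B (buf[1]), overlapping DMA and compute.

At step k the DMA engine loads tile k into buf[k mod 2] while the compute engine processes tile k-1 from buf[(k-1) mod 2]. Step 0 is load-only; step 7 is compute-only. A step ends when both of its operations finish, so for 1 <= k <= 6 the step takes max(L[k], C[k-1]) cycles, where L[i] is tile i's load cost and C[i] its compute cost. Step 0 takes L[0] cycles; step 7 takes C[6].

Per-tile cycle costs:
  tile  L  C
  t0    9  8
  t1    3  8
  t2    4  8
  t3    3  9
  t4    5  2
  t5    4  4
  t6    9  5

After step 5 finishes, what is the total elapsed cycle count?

  0. 9=9c; end=9; A:t0 B:-
  1. max(3,8)=8c; end=17; A:t0 B:t1
  2. max(4,8)=8c; end=25; A:t2 B:t1
  3. max(3,8)=8c; end=33; A:t2 B:t3
  4. max(5,9)=9c; end=42; A:t4 B:t3
  5. max(4,2)=4c; end=46; A:t4 B:t5
  6. max(9,4)=9c; end=55; A:t6 B:t5
  7. 5=5c; end=60; A:t6 B:t5

end_cycle[5] = 46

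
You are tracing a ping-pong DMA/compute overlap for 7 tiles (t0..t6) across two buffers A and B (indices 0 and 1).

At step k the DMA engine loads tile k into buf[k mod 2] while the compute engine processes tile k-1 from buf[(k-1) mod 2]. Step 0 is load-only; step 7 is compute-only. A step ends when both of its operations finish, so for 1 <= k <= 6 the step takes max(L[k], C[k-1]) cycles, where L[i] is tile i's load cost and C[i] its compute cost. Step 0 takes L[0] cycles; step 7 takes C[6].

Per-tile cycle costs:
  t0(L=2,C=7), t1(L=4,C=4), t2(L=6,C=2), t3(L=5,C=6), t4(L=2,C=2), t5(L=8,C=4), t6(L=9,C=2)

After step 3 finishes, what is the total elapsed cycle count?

[0] DMA t0→A (2c) ∥ CU idle ⇒ 2c, clock 2
[1] DMA t1→B (4c) ∥ CU A:t0 (7c) ⇒ 7c, clock 9
[2] DMA t2→A (6c) ∥ CU B:t1 (4c) ⇒ 6c, clock 15
[3] DMA t3→B (5c) ∥ CU A:t2 (2c) ⇒ 5c, clock 20
[4] DMA t4→A (2c) ∥ CU B:t3 (6c) ⇒ 6c, clock 26
[5] DMA t5→B (8c) ∥ CU A:t4 (2c) ⇒ 8c, clock 34
[6] DMA t6→A (9c) ∥ CU B:t5 (4c) ⇒ 9c, clock 43
[7] DMA idle ∥ CU A:t6 (2c) ⇒ 2c, clock 45

end_cycle[3] = 20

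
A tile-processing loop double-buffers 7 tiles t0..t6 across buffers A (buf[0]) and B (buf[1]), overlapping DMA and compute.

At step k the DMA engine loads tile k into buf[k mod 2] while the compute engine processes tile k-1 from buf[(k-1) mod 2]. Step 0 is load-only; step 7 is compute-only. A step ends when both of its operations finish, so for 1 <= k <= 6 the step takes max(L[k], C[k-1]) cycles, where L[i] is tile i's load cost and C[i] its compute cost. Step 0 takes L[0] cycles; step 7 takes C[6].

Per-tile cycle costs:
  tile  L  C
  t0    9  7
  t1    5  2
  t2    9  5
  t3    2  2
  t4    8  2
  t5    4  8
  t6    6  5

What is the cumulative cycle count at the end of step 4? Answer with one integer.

k=0 load=t0/9c comp=- wait=9 total=9
k=1 load=t1/5c comp=t0/7c wait=7 total=16
k=2 load=t2/9c comp=t1/2c wait=9 total=25
k=3 load=t3/2c comp=t2/5c wait=5 total=30
k=4 load=t4/8c comp=t3/2c wait=8 total=38
k=5 load=t5/4c comp=t4/2c wait=4 total=42
k=6 load=t6/6c comp=t5/8c wait=8 total=50
k=7 load=- comp=t6/5c wait=5 total=55

end_cycle[4] = 38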